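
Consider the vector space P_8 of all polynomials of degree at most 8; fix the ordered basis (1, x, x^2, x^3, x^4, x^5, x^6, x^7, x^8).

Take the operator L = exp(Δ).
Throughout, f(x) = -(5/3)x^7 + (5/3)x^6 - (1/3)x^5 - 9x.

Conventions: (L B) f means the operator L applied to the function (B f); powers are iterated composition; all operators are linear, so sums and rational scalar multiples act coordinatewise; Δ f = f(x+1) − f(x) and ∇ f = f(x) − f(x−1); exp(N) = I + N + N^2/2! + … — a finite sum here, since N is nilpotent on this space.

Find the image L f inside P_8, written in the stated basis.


order-1 term: -(35/3)x^6 - 25x^5 - 35x^4 - (85/3)x^3 - (40/3)x^2 - (10/3)x - 28/3
order-2 term: -35x^5 - 150x^4 - (935/3)x^3 - 360x^2 - (670/3)x - 175/3
order-3 term: -(175/3)x^4 - (950/3)x^3 - (2185/3)x^2 - 810x - 360
order-4 term: -(175/3)x^3 - 325x^2 - 660x - 1435/3
order-5 term: -35x^2 - 165x - 626/3
order-6 term: -(35/3)x - 100/3
order-7 term: -5/3
the series for exp(Δ) f terminates at order 7
exp(Δ) f = -(5/3)x^7 - 10x^6 - (181/3)x^5 - (730/3)x^4 - 715x^3 - (4385/3)x^2 - (5647/3)x - 3449/3

g(x) = -(5/3)x^7 - 10x^6 - (181/3)x^5 - (730/3)x^4 - 715x^3 - (4385/3)x^2 - (5647/3)x - 3449/3


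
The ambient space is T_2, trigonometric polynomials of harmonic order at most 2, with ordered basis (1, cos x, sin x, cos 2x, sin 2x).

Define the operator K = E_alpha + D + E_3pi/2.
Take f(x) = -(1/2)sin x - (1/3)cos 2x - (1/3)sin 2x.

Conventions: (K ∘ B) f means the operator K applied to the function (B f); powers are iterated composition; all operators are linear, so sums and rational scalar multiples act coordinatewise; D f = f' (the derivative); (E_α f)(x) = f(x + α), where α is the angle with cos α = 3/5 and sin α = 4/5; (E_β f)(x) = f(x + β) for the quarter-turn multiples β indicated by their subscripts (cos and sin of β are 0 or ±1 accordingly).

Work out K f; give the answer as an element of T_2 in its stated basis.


E_alpha f = -(2/5)cos x - (3/10)sin x - (17/75)cos 2x + (31/75)sin 2x
D f = -(1/2)cos x - (2/3)cos 2x + (2/3)sin 2x
E_3pi/2 f = (1/2)cos x + (1/3)cos 2x + (1/3)sin 2x
(E_alpha + D + E_3pi/2) f = -(2/5)cos x - (3/10)sin x - (14/25)cos 2x + (106/75)sin 2x

g(x) = -(2/5)cos x - (3/10)sin x - (14/25)cos 2x + (106/75)sin 2x


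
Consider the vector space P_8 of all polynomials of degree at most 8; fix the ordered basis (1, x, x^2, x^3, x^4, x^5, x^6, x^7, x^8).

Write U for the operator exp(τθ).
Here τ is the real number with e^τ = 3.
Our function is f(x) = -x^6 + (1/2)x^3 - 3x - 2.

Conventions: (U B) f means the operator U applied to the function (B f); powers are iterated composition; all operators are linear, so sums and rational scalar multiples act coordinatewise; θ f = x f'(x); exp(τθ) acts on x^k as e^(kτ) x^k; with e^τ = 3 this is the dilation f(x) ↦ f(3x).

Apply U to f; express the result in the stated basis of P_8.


exp(τθ) x^k = e^(kτ) x^k; with e^τ = 3 this sends x^k to 3^k x^k
x ↦ 3 x
x^3 ↦ 27 x^3
x^6 ↦ 729 x^6
applying this coordinatewise to f: exp(τθ) f = -729x^6 + (27/2)x^3 - 9x - 2

the result is g(x) = -729x^6 + (27/2)x^3 - 9x - 2


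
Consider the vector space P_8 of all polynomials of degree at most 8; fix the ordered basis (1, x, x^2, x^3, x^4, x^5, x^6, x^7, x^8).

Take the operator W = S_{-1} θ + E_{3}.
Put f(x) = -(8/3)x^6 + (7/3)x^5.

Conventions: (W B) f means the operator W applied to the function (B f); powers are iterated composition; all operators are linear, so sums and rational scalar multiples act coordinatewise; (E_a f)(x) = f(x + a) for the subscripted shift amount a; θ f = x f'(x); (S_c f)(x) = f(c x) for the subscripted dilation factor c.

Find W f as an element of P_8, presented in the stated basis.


the result is g(x) = -(56/3)x^6 - (172/3)x^5 - 325x^4 - 1230x^3 - 2610x^2 - 2943x - 1377

θ f = -16x^6 + (35/3)x^5
S_{-1} θ f = -16x^6 - (35/3)x^5
E_{3} f = -(8/3)x^6 - (137/3)x^5 - 325x^4 - 1230x^3 - 2610x^2 - 2943x - 1377
(S_{-1} θ + E_{3}) f = -(56/3)x^6 - (172/3)x^5 - 325x^4 - 1230x^3 - 2610x^2 - 2943x - 1377


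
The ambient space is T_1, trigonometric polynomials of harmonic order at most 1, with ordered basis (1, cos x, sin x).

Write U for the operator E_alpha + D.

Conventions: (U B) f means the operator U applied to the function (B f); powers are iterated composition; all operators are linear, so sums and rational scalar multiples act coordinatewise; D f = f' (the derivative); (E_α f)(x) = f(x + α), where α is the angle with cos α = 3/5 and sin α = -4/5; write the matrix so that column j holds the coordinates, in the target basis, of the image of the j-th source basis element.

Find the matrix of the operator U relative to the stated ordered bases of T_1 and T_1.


image of 1: 1
image of cos x: (3/5)cos x - (1/5)sin x
image of sin x: (1/5)cos x + (3/5)sin x
each image's coordinates form column j of the matrix

the matrix is [[1, 0, 0]; [0, 3/5, 1/5]; [0, -1/5, 3/5]] (rows listed top to bottom)


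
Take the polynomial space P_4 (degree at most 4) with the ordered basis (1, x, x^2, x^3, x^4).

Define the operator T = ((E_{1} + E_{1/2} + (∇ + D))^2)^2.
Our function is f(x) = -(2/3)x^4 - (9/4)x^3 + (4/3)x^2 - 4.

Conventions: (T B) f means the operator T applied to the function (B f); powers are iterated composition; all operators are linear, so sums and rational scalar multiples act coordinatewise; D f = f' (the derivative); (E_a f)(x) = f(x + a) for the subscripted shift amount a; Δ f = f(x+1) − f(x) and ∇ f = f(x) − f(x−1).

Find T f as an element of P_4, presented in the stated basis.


E_{1} f = -(2/3)x^4 - (59/12)x^3 - (113/12)x^2 - (27/4)x - 67/12
E_{1/2} f = -(2/3)x^4 - (43/12)x^3 - (73/24)x^2 - (11/16)x - 383/96
∇ f = -(8/3)x^3 - (11/4)x^2 + (27/4)x - 35/12
D f = -(8/3)x^3 - (27/4)x^2 + (8/3)x
(∇ + D) f = -(16/3)x^3 - (19/2)x^2 + (113/12)x - 35/12
(E_{1} + E_{1/2} + (∇ + D)) f = -(4/3)x^4 - (83/6)x^3 - (527/24)x^2 + (95/48)x - 1199/96
E_{1} (E_{1} + E_{1/2} + (∇ + D)) f = -(4/3)x^4 - (115/6)x^3 - (1715/24)x^2 - (4261/48)x - 4573/96
E_{1/2} (E_{1} + E_{1/2} + (∇ + D)) f = -(4/3)x^4 - (33/2)x^3 - (1073/24)x^2 - (1489/48)x - 1805/96
∇ (E_{1} + E_{1/2} + (∇ + D)) f = -(16/3)x^3 - (67/2)x^2 - (31/4)x + 183/16
D (E_{1} + E_{1/2} + (∇ + D)) f = -(16/3)x^3 - (83/2)x^2 - (527/12)x + 95/48
(∇ + D) (E_{1} + E_{1/2} + (∇ + D)) f = -(32/3)x^3 - 75x^2 - (155/3)x + 161/12
(E_{1} + E_{1/2} + (∇ + D)) (E_{1} + E_{1/2} + (∇ + D)) f = -(8/3)x^4 - (139/3)x^3 - (1147/6)x^2 - (4115/24)x - 2545/48
E_{1} (E_{1} + E_{1/2} + (∇ + D))^2 f = -(8/3)x^4 - 57x^3 - (2077/6)x^2 - (16883/24)x - 22303/48
E_{1/2} (E_{1} + E_{1/2} + (∇ + D))^2 f = -(8/3)x^4 - (155/3)x^3 - (794/3)x^2 - (9569/24)x - 385/2
∇ (E_{1} + E_{1/2} + (∇ + D))^2 f = -(32/3)x^3 - 123x^2 - 254x - 575/24
D (E_{1} + E_{1/2} + (∇ + D))^2 f = -(32/3)x^3 - 139x^2 - (1147/3)x - 4115/24
(∇ + D) (E_{1} + E_{1/2} + (∇ + D))^2 f = -(64/3)x^3 - 262x^2 - (1909/3)x - 2345/12
(E_{1} + E_{1/2} + (∇ + D)) (E_{1} + E_{1/2} + (∇ + D))^2 f = -(16/3)x^4 - 130x^3 - (5237/6)x^2 - (3477/2)x - 13641/16
E_{1} (E_{1} + E_{1/2} + (∇ + D)) (E_{1} + E_{1/2} + (∇ + D))^2 f = -(16/3)x^4 - (454/3)x^3 - (7769/6)x^2 - (7791/2)x - 172763/48
E_{1/2} (E_{1} + E_{1/2} + (∇ + D)) (E_{1} + E_{1/2} + (∇ + D))^2 f = -(16/3)x^4 - (422/3)x^3 - (6455/6)x^2 - (5423/2)x - 93917/48
∇ (E_{1} + E_{1/2} + (∇ + D)) (E_{1} + E_{1/2} + (∇ + D))^2 f = -(64/3)x^3 - 358x^2 - 1377x - 2971/3
D (E_{1} + E_{1/2} + (∇ + D)) (E_{1} + E_{1/2} + (∇ + D))^2 f = -(64/3)x^3 - 390x^2 - (5237/3)x - 3477/2
(∇ + D) (E_{1} + E_{1/2} + (∇ + D)) (E_{1} + E_{1/2} + (∇ + D))^2 f = -(128/3)x^3 - 748x^2 - (9368/3)x - 16373/6
(E_{1} + E_{1/2} + (∇ + D)) (E_{1} + E_{1/2} + (∇ + D)) (E_{1} + E_{1/2} + (∇ + D))^2 f = -(32/3)x^4 - (1004/3)x^3 - (9356/3)x^2 - (29189/3)x - 24854/3

g(x) = -(32/3)x^4 - (1004/3)x^3 - (9356/3)x^2 - (29189/3)x - 24854/3


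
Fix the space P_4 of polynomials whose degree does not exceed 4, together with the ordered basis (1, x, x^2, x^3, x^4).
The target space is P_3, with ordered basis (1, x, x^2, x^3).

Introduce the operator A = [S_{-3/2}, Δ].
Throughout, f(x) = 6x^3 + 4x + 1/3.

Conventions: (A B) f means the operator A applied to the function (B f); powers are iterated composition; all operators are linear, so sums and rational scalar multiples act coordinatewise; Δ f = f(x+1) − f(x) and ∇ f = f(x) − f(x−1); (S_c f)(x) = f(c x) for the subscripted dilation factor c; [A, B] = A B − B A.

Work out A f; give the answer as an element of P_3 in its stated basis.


Δ f = 18x^2 + 18x + 10
S_{-3/2} Δ f = (81/2)x^2 - 27x + 10
S_{-3/2} f = -(81/4)x^3 - 6x + 1/3
Δ S_{-3/2} f = -(243/4)x^2 - (243/4)x - 105/4
[S_{-3/2}, Δ] f = (405/4)x^2 + (135/4)x + 145/4

g(x) = (405/4)x^2 + (135/4)x + 145/4


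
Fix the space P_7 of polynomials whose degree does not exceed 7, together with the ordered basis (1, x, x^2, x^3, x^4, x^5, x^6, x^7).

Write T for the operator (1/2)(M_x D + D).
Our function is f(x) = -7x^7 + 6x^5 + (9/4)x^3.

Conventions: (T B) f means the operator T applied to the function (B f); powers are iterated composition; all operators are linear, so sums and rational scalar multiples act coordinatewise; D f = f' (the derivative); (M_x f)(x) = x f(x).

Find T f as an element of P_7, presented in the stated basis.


g(x) = -(49/2)x^7 - (49/2)x^6 + 15x^5 + 15x^4 + (27/8)x^3 + (27/8)x^2

D f = -49x^6 + 30x^4 + (27/4)x^2
M_x D f = -49x^7 + 30x^5 + (27/4)x^3
D f = -49x^6 + 30x^4 + (27/4)x^2
(M_x D + D) f = -49x^7 - 49x^6 + 30x^5 + 30x^4 + (27/4)x^3 + (27/4)x^2
((1/2)(M_x D + D)) f = -(49/2)x^7 - (49/2)x^6 + 15x^5 + 15x^4 + (27/8)x^3 + (27/8)x^2


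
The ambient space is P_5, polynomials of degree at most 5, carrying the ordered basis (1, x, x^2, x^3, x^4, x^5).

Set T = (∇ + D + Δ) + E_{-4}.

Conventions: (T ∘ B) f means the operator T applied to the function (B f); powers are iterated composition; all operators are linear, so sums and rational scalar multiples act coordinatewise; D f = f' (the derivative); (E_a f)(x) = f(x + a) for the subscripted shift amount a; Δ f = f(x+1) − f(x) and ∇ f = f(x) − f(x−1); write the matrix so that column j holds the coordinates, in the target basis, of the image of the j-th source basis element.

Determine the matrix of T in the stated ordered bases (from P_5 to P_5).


the matrix is [[1, -1, 16, -62, 256, -1022]; [0, 1, -2, 48, -248, 1280]; [0, 0, 1, -3, 96, -620]; [0, 0, 0, 1, -4, 160]; [0, 0, 0, 0, 1, -5]; [0, 0, 0, 0, 0, 1]] (rows listed top to bottom)

image of 1: 1
image of x: x - 1
image of x^2: x^2 - 2x + 16
image of x^3: x^3 - 3x^2 + 48x - 62
image of x^4: x^4 - 4x^3 + 96x^2 - 248x + 256
image of x^5: x^5 - 5x^4 + 160x^3 - 620x^2 + 1280x - 1022
each image's coordinates form column j of the matrix


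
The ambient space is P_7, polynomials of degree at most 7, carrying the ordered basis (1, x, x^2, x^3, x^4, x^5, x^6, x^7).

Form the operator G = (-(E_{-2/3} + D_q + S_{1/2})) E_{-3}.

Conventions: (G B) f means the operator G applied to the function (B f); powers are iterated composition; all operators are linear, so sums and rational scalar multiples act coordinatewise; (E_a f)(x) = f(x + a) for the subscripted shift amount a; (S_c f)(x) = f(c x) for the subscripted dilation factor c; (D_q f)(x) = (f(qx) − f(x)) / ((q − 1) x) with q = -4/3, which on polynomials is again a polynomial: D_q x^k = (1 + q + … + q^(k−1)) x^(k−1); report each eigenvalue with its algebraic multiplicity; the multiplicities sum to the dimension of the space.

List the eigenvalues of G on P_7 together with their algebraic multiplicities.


λ = -2 (multiplicity 1), λ = -3/2 (multiplicity 1), λ = -5/4 (multiplicity 1), λ = -9/8 (multiplicity 1), λ = -17/16 (multiplicity 1), λ = -33/32 (multiplicity 1), λ = -65/64 (multiplicity 1), λ = -129/128 (multiplicity 1)

image of 1: -2
image of x: -(3/2)x + 17/3
image of x^2: -(5/4)x^2 + (32/3)x - 148/9
image of x^3: -(9/8)x^3 + (425/36)x^2 - (341/6)x + 1331/27
image of x^4: -(17/16)x^4 + (923/54)x^3 - (461/6)x^2 + (7268/27)x - 12454/81
image of x^5: -(33/32)x^5 + (22079/1296)x^4 - (1915/12)x^3 + (23245/54)x^2 - (193795/162)x + 121685/243
image of x^6: -(65/64)x^6 + (95419/3888)x^5 - (24463/144)x^4 + (63635/54)x^3 - (241385/108)x^2 + (413956/81)x - 1240120/729
image of x^7: -(129/128)x^7 + (1043021/46656)x^6 - (854861/2592)x^5 + (588427/432)x^4 - (4896115/648)x^3 + (3595991/324)x^2 - (31001999/1458)x + 13109879/2187
the matrix is upper triangular; its diagonal is (-2, -3/2, -5/4, -9/8, -17/16, -33/32, -65/64, -129/128)
for a triangular matrix the eigenvalues are the diagonal entries, with algebraic multiplicity their repetition count


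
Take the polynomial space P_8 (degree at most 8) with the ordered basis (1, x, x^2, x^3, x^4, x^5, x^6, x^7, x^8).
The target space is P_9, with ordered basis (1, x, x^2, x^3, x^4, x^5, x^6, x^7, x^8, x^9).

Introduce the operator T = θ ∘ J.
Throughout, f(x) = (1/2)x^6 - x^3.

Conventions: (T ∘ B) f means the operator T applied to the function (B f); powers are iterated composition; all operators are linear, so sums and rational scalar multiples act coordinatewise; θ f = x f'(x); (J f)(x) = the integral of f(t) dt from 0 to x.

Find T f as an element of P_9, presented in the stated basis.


g(x) = (1/2)x^7 - x^4

J f = (1/14)x^7 - (1/4)x^4
θ J f = (1/2)x^7 - x^4


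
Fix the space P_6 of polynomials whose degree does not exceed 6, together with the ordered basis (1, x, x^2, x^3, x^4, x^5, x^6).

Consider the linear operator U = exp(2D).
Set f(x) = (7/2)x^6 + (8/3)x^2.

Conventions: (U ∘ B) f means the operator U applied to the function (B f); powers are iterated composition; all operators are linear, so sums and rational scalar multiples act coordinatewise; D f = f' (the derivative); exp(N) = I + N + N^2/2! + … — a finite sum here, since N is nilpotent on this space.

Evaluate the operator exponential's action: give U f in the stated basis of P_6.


order-1 term: 42x^5 + (32/3)x
order-2 term: 210x^4 + 32/3
order-3 term: 560x^3
order-4 term: 840x^2
order-5 term: 672x
order-6 term: 224
the series for exp(2D) f terminates at order 6
exp(2D) f = (7/2)x^6 + 42x^5 + 210x^4 + 560x^3 + (2528/3)x^2 + (2048/3)x + 704/3

g(x) = (7/2)x^6 + 42x^5 + 210x^4 + 560x^3 + (2528/3)x^2 + (2048/3)x + 704/3


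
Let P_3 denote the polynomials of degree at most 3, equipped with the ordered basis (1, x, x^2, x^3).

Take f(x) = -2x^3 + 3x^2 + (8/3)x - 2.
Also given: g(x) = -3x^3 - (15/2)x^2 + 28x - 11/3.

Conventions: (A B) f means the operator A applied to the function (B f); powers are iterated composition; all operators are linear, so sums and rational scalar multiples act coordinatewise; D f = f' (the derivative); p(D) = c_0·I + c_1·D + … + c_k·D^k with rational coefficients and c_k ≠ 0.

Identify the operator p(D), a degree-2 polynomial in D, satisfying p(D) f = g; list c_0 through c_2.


D^0 f = -2x^3 + 3x^2 + (8/3)x - 2
D^1 f = -6x^2 + 6x + 8/3
D^2 f = -12x + 6
matching coefficients of g against c_0 f + c_1 Df + … from the top degree down determines the c_i
solution: c_0 = 3/2, c_1 = 2, c_2 = -1

c_0 = 3/2, c_1 = 2, c_2 = -1


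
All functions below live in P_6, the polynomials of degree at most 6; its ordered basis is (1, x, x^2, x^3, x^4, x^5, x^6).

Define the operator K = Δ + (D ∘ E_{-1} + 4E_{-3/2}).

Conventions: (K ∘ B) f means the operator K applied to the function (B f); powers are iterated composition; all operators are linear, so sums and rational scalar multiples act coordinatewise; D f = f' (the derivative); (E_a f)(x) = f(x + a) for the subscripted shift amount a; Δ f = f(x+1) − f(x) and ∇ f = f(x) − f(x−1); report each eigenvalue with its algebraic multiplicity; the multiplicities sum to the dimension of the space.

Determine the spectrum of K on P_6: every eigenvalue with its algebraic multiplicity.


λ = 4 (multiplicity 7)

image of 1: 4
image of x: 4x - 4
image of x^2: 4x^2 - 8x + 8
image of x^3: 4x^3 - 12x^2 + 24x - 19/2
image of x^4: 4x^4 - 16x^3 + 48x^2 - 38x + 69/4
image of x^5: 4x^5 - 20x^4 + 80x^3 - 95x^2 + (345/4)x - 195/8
image of x^6: 4x^6 - 24x^5 + 120x^4 - 190x^3 + (1035/4)x^2 - (585/4)x + 649/16
the matrix is upper triangular; its diagonal is (4, 4, 4, 4, 4, 4, 4)
for a triangular matrix the eigenvalues are the diagonal entries, with algebraic multiplicity their repetition count


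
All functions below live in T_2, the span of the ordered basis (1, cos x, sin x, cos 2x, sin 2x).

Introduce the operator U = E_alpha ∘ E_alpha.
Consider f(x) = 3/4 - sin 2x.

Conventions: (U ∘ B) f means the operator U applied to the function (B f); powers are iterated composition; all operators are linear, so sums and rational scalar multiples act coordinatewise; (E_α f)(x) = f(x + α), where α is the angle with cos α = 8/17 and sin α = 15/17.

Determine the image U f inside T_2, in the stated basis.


E_alpha f = 3/4 - (240/289)cos 2x + (161/289)sin 2x
E_alpha E_alpha f = 3/4 + (77280/83521)cos 2x + (31679/83521)sin 2x

g(x) = 3/4 + (77280/83521)cos 2x + (31679/83521)sin 2x


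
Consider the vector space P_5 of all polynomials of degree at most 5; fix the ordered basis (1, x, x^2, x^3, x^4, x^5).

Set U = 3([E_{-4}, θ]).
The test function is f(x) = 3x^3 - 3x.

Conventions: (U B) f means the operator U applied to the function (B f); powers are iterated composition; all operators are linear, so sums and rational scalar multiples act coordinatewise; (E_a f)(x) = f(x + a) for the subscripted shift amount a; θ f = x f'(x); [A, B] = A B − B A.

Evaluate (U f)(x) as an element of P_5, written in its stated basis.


θ f = 9x^3 - 3x
E_{-4} θ f = 9x^3 - 108x^2 + 429x - 564
E_{-4} f = 3x^3 - 36x^2 + 141x - 180
θ E_{-4} f = 9x^3 - 72x^2 + 141x
[E_{-4}, θ] f = -36x^2 + 288x - 564
(3([E_{-4}, θ])) f = -108x^2 + 864x - 1692

g(x) = -108x^2 + 864x - 1692


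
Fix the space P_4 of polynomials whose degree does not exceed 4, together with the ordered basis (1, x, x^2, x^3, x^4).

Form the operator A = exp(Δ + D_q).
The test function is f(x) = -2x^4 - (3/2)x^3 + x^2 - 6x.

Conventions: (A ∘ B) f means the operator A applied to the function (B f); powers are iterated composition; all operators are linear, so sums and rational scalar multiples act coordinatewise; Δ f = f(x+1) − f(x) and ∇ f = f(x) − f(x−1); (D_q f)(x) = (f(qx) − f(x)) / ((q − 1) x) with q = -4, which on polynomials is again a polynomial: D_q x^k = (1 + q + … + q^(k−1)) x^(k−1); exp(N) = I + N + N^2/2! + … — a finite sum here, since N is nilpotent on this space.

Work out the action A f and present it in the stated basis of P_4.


order-1 term: 94x^3 - 36x^2 - (27/2)x - 29/2
order-2 term: 752x^2 + 159x + 31/2
order-3 term: -(752/3)x + 1070/3
order-4 term: -376/3
the series for exp(Δ + D_q) f terminates at order 4
exp(Δ + D_q) f = -2x^4 + (185/2)x^3 + 717x^2 - (667/6)x + 697/3

g(x) = -2x^4 + (185/2)x^3 + 717x^2 - (667/6)x + 697/3


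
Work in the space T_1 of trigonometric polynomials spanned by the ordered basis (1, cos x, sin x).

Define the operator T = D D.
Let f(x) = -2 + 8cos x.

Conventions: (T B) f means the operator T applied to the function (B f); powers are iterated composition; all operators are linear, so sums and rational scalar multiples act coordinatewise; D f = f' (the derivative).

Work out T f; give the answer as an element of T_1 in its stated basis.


the image equals g(x) = -8cos x

D f = -8sin x
D D f = -8cos x


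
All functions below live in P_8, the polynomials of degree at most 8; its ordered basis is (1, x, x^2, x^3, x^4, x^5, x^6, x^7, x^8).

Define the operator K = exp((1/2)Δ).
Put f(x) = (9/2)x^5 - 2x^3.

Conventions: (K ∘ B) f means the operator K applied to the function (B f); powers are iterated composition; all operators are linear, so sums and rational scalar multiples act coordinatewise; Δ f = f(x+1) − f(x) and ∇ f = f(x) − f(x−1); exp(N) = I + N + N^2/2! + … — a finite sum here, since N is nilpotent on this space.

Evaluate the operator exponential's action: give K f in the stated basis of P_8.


g(x) = (9/2)x^5 + (45/4)x^4 + (127/4)x^3 + (471/8)x^2 + (2061/32)x + 2137/64

order-1 term: (45/4)x^4 + (45/2)x^3 + (39/2)x^2 + (33/4)x + 5/4
order-2 term: (45/4)x^3 + (135/4)x^2 + (303/8)x + 123/8
order-3 term: (45/8)x^2 + (135/8)x + 221/16
order-4 term: (45/32)x + 45/16
order-5 term: 9/64
the series for exp((1/2)Δ) f terminates at order 5
exp((1/2)Δ) f = (9/2)x^5 + (45/4)x^4 + (127/4)x^3 + (471/8)x^2 + (2061/32)x + 2137/64


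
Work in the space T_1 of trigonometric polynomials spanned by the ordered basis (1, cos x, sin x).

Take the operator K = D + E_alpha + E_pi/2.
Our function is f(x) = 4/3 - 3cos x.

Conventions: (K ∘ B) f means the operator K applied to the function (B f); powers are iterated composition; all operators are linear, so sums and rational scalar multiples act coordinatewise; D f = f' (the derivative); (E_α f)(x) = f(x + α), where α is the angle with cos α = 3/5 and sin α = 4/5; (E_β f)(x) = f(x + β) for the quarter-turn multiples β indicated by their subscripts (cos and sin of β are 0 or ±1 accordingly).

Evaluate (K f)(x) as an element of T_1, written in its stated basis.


D f = 3sin x
E_alpha f = 4/3 - (9/5)cos x + (12/5)sin x
E_pi/2 f = 4/3 + 3sin x
(D + E_alpha + E_pi/2) f = 8/3 - (9/5)cos x + (42/5)sin x

the result is g(x) = 8/3 - (9/5)cos x + (42/5)sin x


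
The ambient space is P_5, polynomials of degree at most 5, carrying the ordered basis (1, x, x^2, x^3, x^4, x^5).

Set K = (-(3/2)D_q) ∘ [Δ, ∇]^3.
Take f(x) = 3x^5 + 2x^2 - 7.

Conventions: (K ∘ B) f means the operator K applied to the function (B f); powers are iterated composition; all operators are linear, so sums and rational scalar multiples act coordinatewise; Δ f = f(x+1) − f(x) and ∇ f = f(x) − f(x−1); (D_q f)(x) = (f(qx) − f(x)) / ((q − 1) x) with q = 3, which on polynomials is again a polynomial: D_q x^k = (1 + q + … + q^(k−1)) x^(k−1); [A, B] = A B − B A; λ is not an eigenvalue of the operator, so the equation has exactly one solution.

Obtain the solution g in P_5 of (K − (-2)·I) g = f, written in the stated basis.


the image equals g(x) = (3/2)x^5 + x^2 - 7/2

write g with unknown coordinates in the stated basis and equate coefficients in (K − (-2)·I) g = f
solving from the highest basis element down gives g = (3/2)x^5 + x^2 - 7/2
check: K g = 0
so K g − (-2)·g = 3x^5 + 2x^2 - 7 = f ✓


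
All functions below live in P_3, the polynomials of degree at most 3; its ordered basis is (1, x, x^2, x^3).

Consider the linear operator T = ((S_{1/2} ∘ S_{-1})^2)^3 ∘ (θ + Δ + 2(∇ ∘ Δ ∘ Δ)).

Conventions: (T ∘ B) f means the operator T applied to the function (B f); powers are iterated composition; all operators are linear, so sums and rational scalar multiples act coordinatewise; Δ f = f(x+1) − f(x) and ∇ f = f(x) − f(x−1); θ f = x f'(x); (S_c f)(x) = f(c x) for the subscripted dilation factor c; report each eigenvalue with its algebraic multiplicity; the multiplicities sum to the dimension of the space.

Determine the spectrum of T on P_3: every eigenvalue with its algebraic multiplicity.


image of 1: 0
image of x: (1/64)x + 1
image of x^2: (1/2048)x^2 + (1/32)x + 1
image of x^3: (3/262144)x^3 + (3/4096)x^2 + (3/64)x + 13
the matrix is upper triangular; its diagonal is (0, 1/64, 1/2048, 3/262144)
for a triangular matrix the eigenvalues are the diagonal entries, with algebraic multiplicity their repetition count

λ = 0 (multiplicity 1), λ = 3/262144 (multiplicity 1), λ = 1/2048 (multiplicity 1), λ = 1/64 (multiplicity 1)


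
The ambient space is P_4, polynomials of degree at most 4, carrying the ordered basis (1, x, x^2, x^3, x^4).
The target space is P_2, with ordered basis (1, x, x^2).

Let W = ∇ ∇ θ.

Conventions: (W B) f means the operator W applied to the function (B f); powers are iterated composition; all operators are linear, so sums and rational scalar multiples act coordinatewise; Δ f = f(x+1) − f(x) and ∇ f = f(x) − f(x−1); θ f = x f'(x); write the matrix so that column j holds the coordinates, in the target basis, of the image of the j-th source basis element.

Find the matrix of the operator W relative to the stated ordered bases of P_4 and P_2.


image of 1: 0
image of x: 0
image of x^2: 4
image of x^3: 18x - 18
image of x^4: 48x^2 - 96x + 56
each image's coordinates form column j of the matrix

the matrix is [[0, 0, 4, -18, 56]; [0, 0, 0, 18, -96]; [0, 0, 0, 0, 48]] (rows listed top to bottom)


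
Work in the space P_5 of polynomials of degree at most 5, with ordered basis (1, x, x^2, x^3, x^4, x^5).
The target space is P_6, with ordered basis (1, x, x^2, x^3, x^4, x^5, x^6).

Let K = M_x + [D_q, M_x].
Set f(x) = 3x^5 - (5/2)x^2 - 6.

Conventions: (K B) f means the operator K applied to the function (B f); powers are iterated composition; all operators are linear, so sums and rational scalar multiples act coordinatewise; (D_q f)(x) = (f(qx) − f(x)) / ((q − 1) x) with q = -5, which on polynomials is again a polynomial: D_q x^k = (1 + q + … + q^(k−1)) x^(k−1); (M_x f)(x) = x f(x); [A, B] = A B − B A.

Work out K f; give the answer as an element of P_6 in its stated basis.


M_x f = 3x^6 - (5/2)x^3 - 6x
M_x f = 3x^6 - (5/2)x^3 - 6x
D_q M_x f = -7812x^5 - (105/2)x^2 - 6
D_q f = 1563x^4 + 10x
M_x D_q f = 1563x^5 + 10x^2
[D_q, M_x] f = -9375x^5 - (125/2)x^2 - 6
(M_x + [D_q, M_x]) f = 3x^6 - 9375x^5 - (5/2)x^3 - (125/2)x^2 - 6x - 6

the image equals g(x) = 3x^6 - 9375x^5 - (5/2)x^3 - (125/2)x^2 - 6x - 6


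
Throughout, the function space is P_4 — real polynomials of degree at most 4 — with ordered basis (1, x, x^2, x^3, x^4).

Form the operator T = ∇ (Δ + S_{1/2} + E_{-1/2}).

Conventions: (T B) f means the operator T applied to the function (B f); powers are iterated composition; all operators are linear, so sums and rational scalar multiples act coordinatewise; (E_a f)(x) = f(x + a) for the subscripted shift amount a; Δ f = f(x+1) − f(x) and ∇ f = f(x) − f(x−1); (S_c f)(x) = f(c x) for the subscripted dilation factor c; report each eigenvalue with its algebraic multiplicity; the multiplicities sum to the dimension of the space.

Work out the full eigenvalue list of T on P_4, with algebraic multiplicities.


λ = 0 (multiplicity 5)

image of 1: 0
image of x: 3/2
image of x^2: (5/2)x - 1/4
image of x^3: (27/8)x^2 - (3/8)x + 27/8
image of x^4: (17/4)x^3 - (3/8)x^2 + (53/4)x - 49/16
the matrix is upper triangular; its diagonal is (0, 0, 0, 0, 0)
for a triangular matrix the eigenvalues are the diagonal entries, with algebraic multiplicity their repetition count


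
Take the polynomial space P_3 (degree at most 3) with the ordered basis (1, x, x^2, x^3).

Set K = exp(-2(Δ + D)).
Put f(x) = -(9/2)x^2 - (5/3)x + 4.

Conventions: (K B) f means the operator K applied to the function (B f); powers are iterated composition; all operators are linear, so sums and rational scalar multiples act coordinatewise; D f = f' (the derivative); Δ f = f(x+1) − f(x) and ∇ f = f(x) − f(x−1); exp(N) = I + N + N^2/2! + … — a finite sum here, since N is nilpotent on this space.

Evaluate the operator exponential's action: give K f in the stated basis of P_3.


order-1 term: 36x + 47/3
order-2 term: -72
the series for exp(-2(Δ + D)) f terminates at order 2
exp(-2(Δ + D)) f = -(9/2)x^2 + (103/3)x - 157/3

the result is g(x) = -(9/2)x^2 + (103/3)x - 157/3


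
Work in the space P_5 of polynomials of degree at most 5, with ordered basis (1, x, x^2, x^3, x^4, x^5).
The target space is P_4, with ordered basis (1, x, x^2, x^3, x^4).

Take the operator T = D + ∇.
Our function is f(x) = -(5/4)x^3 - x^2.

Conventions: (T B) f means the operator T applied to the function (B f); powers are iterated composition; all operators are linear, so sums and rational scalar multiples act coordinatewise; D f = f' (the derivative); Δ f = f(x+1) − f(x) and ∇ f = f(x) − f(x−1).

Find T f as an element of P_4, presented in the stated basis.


g(x) = -(15/2)x^2 - (1/4)x - 1/4

D f = -(15/4)x^2 - 2x
∇ f = -(15/4)x^2 + (7/4)x - 1/4
(D + ∇) f = -(15/2)x^2 - (1/4)x - 1/4


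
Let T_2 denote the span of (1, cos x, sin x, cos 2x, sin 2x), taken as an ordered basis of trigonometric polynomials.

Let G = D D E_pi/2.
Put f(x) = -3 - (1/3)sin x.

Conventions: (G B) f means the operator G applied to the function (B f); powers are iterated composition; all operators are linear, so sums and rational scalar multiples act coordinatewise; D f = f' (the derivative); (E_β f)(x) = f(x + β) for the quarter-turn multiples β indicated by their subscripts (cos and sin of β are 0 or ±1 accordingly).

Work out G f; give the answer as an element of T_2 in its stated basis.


the image equals g(x) = (1/3)cos x

E_pi/2 f = -3 - (1/3)cos x
D E_pi/2 f = (1/3)sin x
D D E_pi/2 f = (1/3)cos x


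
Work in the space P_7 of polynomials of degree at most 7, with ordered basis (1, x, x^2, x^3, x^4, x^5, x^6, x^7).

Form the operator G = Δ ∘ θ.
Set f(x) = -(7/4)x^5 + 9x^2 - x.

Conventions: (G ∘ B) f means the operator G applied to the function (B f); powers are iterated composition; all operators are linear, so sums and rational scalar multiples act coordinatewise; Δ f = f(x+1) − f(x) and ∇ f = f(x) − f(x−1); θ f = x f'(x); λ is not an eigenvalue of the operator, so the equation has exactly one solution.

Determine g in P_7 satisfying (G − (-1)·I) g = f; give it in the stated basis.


write g with unknown coordinates in the stated basis and equate coefficients in (G − (-1)·I) g = f
solving from the highest basis element down gives g = -(7/4)x^5 + (175/4)x^4 - (1225/2)x^3 + 4559x^2 - (53523/4)x + 5934
check: G g = -(175/4)x^4 + (1225/2)x^3 - 4550x^2 + (53519/4)x - 5934
so G g − (-1)·g = -(7/4)x^5 + 9x^2 - x = f ✓

the result is g(x) = -(7/4)x^5 + (175/4)x^4 - (1225/2)x^3 + 4559x^2 - (53523/4)x + 5934


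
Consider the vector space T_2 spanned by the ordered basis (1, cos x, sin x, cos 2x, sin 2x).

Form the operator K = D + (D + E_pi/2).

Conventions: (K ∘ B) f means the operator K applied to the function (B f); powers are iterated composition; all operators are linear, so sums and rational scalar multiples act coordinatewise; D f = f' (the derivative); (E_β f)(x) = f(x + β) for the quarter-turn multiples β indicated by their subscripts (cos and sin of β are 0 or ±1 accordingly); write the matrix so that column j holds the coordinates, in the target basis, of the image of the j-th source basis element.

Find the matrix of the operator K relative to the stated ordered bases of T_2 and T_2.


image of 1: 1
image of cos x: -3sin x
image of sin x: 3cos x
image of cos 2x: -cos 2x - 4sin 2x
image of sin 2x: 4cos 2x - sin 2x
each image's coordinates form column j of the matrix

the matrix is [[1, 0, 0, 0, 0]; [0, 0, 3, 0, 0]; [0, -3, 0, 0, 0]; [0, 0, 0, -1, 4]; [0, 0, 0, -4, -1]] (rows listed top to bottom)


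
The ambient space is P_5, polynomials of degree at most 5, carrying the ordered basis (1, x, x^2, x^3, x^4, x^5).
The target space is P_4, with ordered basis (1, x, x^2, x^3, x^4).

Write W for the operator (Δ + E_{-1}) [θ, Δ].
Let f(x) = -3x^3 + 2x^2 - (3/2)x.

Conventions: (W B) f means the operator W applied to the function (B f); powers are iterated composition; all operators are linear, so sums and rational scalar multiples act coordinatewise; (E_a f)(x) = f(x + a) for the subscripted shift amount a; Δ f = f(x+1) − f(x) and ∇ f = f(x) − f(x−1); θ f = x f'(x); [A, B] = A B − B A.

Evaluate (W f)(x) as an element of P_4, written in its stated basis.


Δ f = -9x^2 - 5x - 5/2
θ Δ f = -18x^2 - 5x
θ f = -9x^3 + 4x^2 - (3/2)x
Δ θ f = -27x^2 - 19x - 13/2
[θ, Δ] f = 9x^2 + 14x + 13/2
Δ [θ, Δ] f = 18x + 23
E_{-1} [θ, Δ] f = 9x^2 - 4x + 3/2
(Δ + E_{-1}) [θ, Δ] f = 9x^2 + 14x + 49/2

the result is g(x) = 9x^2 + 14x + 49/2


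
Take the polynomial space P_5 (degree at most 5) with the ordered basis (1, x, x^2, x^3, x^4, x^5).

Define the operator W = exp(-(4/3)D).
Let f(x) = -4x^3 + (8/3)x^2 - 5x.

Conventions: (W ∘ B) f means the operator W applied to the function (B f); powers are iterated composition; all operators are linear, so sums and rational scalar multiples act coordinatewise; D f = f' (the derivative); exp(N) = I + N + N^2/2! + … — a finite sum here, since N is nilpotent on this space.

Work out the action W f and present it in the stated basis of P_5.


order-1 term: 16x^2 - (64/9)x + 20/3
order-2 term: -(64/3)x + 128/27
order-3 term: 256/27
the series for exp(-(4/3)D) f terminates at order 3
exp(-(4/3)D) f = -4x^3 + (56/3)x^2 - (301/9)x + 188/9

the result is g(x) = -4x^3 + (56/3)x^2 - (301/9)x + 188/9


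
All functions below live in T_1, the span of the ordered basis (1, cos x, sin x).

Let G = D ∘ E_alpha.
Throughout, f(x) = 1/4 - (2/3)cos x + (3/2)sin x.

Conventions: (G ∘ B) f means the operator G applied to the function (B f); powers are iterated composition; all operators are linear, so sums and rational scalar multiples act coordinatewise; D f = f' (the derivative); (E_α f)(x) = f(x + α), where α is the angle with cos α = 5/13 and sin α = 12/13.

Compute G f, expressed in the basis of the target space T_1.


E_alpha f = 1/4 + (44/39)cos x + (31/26)sin x
D E_alpha f = (31/26)cos x - (44/39)sin x

the image equals g(x) = (31/26)cos x - (44/39)sin x


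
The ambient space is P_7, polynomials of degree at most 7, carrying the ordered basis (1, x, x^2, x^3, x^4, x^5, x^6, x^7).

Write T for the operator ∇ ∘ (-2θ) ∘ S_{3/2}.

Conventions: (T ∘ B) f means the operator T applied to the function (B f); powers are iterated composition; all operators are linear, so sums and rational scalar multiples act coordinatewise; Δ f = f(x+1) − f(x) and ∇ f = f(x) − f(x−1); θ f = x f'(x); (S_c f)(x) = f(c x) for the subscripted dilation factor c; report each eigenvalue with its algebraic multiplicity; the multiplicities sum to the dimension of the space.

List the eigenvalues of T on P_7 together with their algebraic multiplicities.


image of 1: 0
image of x: -3
image of x^2: -18x + 9
image of x^3: -(243/4)x^2 + (243/4)x - 81/4
image of x^4: -162x^3 + 243x^2 - 162x + 81/2
image of x^5: -(6075/16)x^4 + (6075/8)x^3 - (6075/8)x^2 + (6075/16)x - 1215/16
image of x^6: -(6561/8)x^5 + (32805/16)x^4 - (10935/4)x^3 + (32805/16)x^2 - (6561/8)x + 2187/16
image of x^7: -(107163/64)x^6 + (321489/64)x^5 - (535815/64)x^4 + (535815/64)x^3 - (321489/64)x^2 + (107163/64)x - 15309/64
the matrix is upper triangular; its diagonal is (0, 0, 0, 0, 0, 0, 0, 0)
for a triangular matrix the eigenvalues are the diagonal entries, with algebraic multiplicity their repetition count

λ = 0 (multiplicity 8)


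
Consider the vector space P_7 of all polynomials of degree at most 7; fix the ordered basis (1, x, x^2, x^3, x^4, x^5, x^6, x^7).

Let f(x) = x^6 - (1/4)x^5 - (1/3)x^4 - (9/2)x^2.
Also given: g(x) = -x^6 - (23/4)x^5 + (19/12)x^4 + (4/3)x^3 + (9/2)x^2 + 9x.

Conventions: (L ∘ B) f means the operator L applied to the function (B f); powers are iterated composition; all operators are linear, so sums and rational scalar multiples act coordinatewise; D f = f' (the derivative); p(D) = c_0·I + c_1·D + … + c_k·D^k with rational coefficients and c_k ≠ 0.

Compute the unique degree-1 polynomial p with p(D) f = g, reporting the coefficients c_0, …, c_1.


c_0 = -1, c_1 = -1

D^0 f = x^6 - (1/4)x^5 - (1/3)x^4 - (9/2)x^2
D^1 f = 6x^5 - (5/4)x^4 - (4/3)x^3 - 9x
matching coefficients of g against c_0 f + c_1 Df + … from the top degree down determines the c_i
solution: c_0 = -1, c_1 = -1


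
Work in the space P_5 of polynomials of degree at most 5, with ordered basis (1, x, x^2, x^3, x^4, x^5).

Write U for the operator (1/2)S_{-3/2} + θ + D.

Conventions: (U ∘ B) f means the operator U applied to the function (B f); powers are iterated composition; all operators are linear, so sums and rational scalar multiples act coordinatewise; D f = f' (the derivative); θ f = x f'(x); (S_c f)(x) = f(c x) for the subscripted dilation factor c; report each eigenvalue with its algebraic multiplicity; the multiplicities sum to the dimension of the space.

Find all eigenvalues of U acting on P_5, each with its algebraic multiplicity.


λ = 1/4 (multiplicity 1), λ = 1/2 (multiplicity 1), λ = 77/64 (multiplicity 1), λ = 21/16 (multiplicity 1), λ = 25/8 (multiplicity 1), λ = 209/32 (multiplicity 1)

image of 1: 1/2
image of x: (1/4)x + 1
image of x^2: (25/8)x^2 + 2x
image of x^3: (21/16)x^3 + 3x^2
image of x^4: (209/32)x^4 + 4x^3
image of x^5: (77/64)x^5 + 5x^4
the matrix is upper triangular; its diagonal is (1/2, 1/4, 25/8, 21/16, 209/32, 77/64)
for a triangular matrix the eigenvalues are the diagonal entries, with algebraic multiplicity their repetition count


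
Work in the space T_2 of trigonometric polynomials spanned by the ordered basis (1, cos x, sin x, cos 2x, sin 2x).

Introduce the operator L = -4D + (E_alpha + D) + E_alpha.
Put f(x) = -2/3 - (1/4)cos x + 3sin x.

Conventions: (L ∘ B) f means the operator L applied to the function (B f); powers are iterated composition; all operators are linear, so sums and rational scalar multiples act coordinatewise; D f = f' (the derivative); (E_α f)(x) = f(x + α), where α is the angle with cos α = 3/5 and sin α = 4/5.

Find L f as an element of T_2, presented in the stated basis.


D f = 3cos x + (1/4)sin x
(-4D) f = -12cos x - sin x
E_alpha f = -2/3 + (9/4)cos x + 2sin x
D f = 3cos x + (1/4)sin x
(E_alpha + D) f = -2/3 + (21/4)cos x + (9/4)sin x
E_alpha f = -2/3 + (9/4)cos x + 2sin x
(-4D + (E_alpha + D) + E_alpha) f = -4/3 - (9/2)cos x + (13/4)sin x

the result is g(x) = -4/3 - (9/2)cos x + (13/4)sin x


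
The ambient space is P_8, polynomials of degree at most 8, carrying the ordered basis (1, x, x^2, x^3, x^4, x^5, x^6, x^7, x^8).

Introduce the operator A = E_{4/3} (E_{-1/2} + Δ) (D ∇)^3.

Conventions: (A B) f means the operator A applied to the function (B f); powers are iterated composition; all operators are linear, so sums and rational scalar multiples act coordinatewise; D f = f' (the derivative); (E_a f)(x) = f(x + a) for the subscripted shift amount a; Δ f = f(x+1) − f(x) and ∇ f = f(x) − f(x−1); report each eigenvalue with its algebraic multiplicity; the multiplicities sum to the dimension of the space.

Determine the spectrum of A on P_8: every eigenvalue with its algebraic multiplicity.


λ = 0 (multiplicity 9)

image of 1: 0
image of x: 0
image of x^2: 0
image of x^3: 0
image of x^4: 0
image of x^5: 0
image of x^6: 720
image of x^7: 5040x + 1680
image of x^8: 20160x^2 + 13440x + 27440
the matrix is upper triangular; its diagonal is (0, 0, 0, 0, 0, 0, 0, 0, 0)
for a triangular matrix the eigenvalues are the diagonal entries, with algebraic multiplicity their repetition count


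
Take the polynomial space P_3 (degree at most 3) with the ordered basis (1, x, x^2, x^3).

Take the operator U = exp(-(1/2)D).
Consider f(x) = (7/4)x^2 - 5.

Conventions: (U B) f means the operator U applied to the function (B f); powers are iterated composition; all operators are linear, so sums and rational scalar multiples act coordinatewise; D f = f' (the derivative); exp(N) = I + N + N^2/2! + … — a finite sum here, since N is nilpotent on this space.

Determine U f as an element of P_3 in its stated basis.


the image equals g(x) = (7/4)x^2 - (7/4)x - 73/16

order-1 term: -(7/4)x
order-2 term: 7/16
the series for exp(-(1/2)D) f terminates at order 2
exp(-(1/2)D) f = (7/4)x^2 - (7/4)x - 73/16


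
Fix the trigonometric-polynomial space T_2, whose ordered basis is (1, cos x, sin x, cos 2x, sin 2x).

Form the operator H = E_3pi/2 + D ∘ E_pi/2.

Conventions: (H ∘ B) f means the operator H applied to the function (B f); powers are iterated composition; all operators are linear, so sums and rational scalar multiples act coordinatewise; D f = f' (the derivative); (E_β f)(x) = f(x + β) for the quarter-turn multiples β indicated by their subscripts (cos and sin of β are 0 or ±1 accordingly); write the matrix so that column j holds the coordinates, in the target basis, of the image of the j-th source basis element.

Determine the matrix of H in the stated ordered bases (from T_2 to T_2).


image of 1: 1
image of cos x: -cos x + sin x
image of sin x: -cos x - sin x
image of cos 2x: -cos 2x + 2sin 2x
image of sin 2x: -2cos 2x - sin 2x
each image's coordinates form column j of the matrix

the matrix is [[1, 0, 0, 0, 0]; [0, -1, -1, 0, 0]; [0, 1, -1, 0, 0]; [0, 0, 0, -1, -2]; [0, 0, 0, 2, -1]] (rows listed top to bottom)
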